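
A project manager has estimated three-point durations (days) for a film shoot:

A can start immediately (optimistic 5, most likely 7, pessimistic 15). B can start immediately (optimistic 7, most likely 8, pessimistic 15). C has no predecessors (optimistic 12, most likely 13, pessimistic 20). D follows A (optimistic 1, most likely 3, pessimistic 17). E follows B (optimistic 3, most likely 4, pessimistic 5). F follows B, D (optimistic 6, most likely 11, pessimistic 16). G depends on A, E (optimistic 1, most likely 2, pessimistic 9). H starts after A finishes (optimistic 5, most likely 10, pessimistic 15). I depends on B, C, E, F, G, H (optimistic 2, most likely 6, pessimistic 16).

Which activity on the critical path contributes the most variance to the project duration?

D

te_A = (5 + 4·7 + 15)/6 = 48/6 = 8; σ²_A = ((15−5)/6)² = 2.778
te_B = (7 + 4·8 + 15)/6 = 54/6 = 9; σ²_B = ((15−7)/6)² = 1.778
te_C = (12 + 4·13 + 20)/6 = 84/6 = 14; σ²_C = ((20−12)/6)² = 1.778
te_D = (1 + 4·3 + 17)/6 = 30/6 = 5; σ²_D = ((17−1)/6)² = 7.111
te_E = (3 + 4·4 + 5)/6 = 24/6 = 4; σ²_E = ((5−3)/6)² = 0.111
te_F = (6 + 4·11 + 16)/6 = 66/6 = 11; σ²_F = ((16−6)/6)² = 2.778
te_G = (1 + 4·2 + 9)/6 = 18/6 = 3; σ²_G = ((9−1)/6)² = 1.778
te_H = (5 + 4·10 + 15)/6 = 60/6 = 10; σ²_H = ((15−5)/6)² = 2.778
te_I = (2 + 4·6 + 16)/6 = 42/6 = 7; σ²_I = ((16−2)/6)² = 5.444

Forward pass:
ES_A = 0; EF_A = 8
ES_B = 0; EF_B = 9
ES_C = 0; EF_C = 14
ES_D = 8; EF_D = 8+5 = 13
ES_E = 9; EF_E = 9+4 = 13
ES_F = max(EF_B=9, EF_D=13) = 13; EF_F = 13+11 = 24
ES_G = max(EF_A=8, EF_E=13) = 13; EF_G = 13+3 = 16
ES_H = 8; EF_H = 8+10 = 18
ES_I = max(EF_B=9, EF_C=14, EF_E=13, EF_F=24, EF_G=16, EF_H=18) = 24; EF_I = 24+7 = 31
Expected project duration μ = 31 days. Critical path: A → D → F → I.

Variances on critical path: σ²_A=2.778, σ²_D=7.111, σ²_F=2.778, σ²_I=5.444.
Largest is σ²_D = 7.111.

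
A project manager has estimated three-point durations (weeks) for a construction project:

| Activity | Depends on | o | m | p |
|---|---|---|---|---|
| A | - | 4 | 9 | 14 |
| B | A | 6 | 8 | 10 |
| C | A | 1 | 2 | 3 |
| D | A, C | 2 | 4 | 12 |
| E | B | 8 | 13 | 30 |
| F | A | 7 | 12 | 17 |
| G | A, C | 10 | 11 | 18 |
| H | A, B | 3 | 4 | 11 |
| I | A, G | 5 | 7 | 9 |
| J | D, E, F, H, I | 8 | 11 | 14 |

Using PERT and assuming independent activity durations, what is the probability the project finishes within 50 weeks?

0.952

te_A = (4 + 4·9 + 14)/6 = 54/6 = 9; σ²_A = ((14−4)/6)² = 2.778
te_B = (6 + 4·8 + 10)/6 = 48/6 = 8; σ²_B = ((10−6)/6)² = 0.444
te_C = (1 + 4·2 + 3)/6 = 12/6 = 2; σ²_C = ((3−1)/6)² = 0.111
te_D = (2 + 4·4 + 12)/6 = 30/6 = 5; σ²_D = ((12−2)/6)² = 2.778
te_E = (8 + 4·13 + 30)/6 = 90/6 = 15; σ²_E = ((30−8)/6)² = 13.444
te_F = (7 + 4·12 + 17)/6 = 72/6 = 12; σ²_F = ((17−7)/6)² = 2.778
te_G = (10 + 4·11 + 18)/6 = 72/6 = 12; σ²_G = ((18−10)/6)² = 1.778
te_H = (3 + 4·4 + 11)/6 = 30/6 = 5; σ²_H = ((11−3)/6)² = 1.778
te_I = (5 + 4·7 + 9)/6 = 42/6 = 7; σ²_I = ((9−5)/6)² = 0.444
te_J = (8 + 4·11 + 14)/6 = 66/6 = 11; σ²_J = ((14−8)/6)² = 1.000

Forward pass:
ES_A = 0; EF_A = 9
ES_B = 9; EF_B = 9+8 = 17
ES_C = 9; EF_C = 9+2 = 11
ES_D = max(EF_A=9, EF_C=11) = 11; EF_D = 11+5 = 16
ES_E = 17; EF_E = 17+15 = 32
ES_F = 9; EF_F = 9+12 = 21
ES_G = max(EF_A=9, EF_C=11) = 11; EF_G = 11+12 = 23
ES_H = max(EF_A=9, EF_B=17) = 17; EF_H = 17+5 = 22
ES_I = max(EF_A=9, EF_G=23) = 23; EF_I = 23+7 = 30
ES_J = max(EF_D=16, EF_E=32, EF_F=21, EF_H=22, EF_I=30) = 32; EF_J = 32+11 = 43
Expected project duration μ = 43 weeks. Critical path: A → B → E → J.

Variance along critical path = 2.778 + 0.444 + 13.444 + 1.000 = 17.667; σ = √17.667 = 4.203 weeks.
Z = (50 − 43) / 4.203 = 1.665
P(T ≤ 50) = Φ(1.665) ≈ 0.952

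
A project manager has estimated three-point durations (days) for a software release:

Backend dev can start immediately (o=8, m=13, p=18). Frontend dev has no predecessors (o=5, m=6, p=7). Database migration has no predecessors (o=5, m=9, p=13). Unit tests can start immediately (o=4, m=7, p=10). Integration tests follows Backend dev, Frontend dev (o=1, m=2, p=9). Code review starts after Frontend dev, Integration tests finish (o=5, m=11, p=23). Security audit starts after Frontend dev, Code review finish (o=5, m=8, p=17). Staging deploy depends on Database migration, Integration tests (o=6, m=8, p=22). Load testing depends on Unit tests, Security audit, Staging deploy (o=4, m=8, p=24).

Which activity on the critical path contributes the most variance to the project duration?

te_Backend dev = (8 + 4·13 + 18)/6 = 78/6 = 13; σ²_Backend dev = ((18−8)/6)² = 2.778
te_Frontend dev = (5 + 4·6 + 7)/6 = 36/6 = 6; σ²_Frontend dev = ((7−5)/6)² = 0.111
te_Database migration = (5 + 4·9 + 13)/6 = 54/6 = 9; σ²_Database migration = ((13−5)/6)² = 1.778
te_Unit tests = (4 + 4·7 + 10)/6 = 42/6 = 7; σ²_Unit tests = ((10−4)/6)² = 1.000
te_Integration tests = (1 + 4·2 + 9)/6 = 18/6 = 3; σ²_Integration tests = ((9−1)/6)² = 1.778
te_Code review = (5 + 4·11 + 23)/6 = 72/6 = 12; σ²_Code review = ((23−5)/6)² = 9.000
te_Security audit = (5 + 4·8 + 17)/6 = 54/6 = 9; σ²_Security audit = ((17−5)/6)² = 4.000
te_Staging deploy = (6 + 4·8 + 22)/6 = 60/6 = 10; σ²_Staging deploy = ((22−6)/6)² = 7.111
te_Load testing = (4 + 4·8 + 24)/6 = 60/6 = 10; σ²_Load testing = ((24−4)/6)² = 11.111

Forward pass:
ES_Backend dev = 0; EF_Backend dev = 13
ES_Frontend dev = 0; EF_Frontend dev = 6
ES_Database migration = 0; EF_Database migration = 9
ES_Unit tests = 0; EF_Unit tests = 7
ES_Integration tests = max(EF_Backend dev=13, EF_Frontend dev=6) = 13; EF_Integration tests = 13+3 = 16
ES_Code review = max(EF_Frontend dev=6, EF_Integration tests=16) = 16; EF_Code review = 16+12 = 28
ES_Security audit = max(EF_Frontend dev=6, EF_Code review=28) = 28; EF_Security audit = 28+9 = 37
ES_Staging deploy = max(EF_Database migration=9, EF_Integration tests=16) = 16; EF_Staging deploy = 16+10 = 26
ES_Load testing = max(EF_Unit tests=7, EF_Security audit=37, EF_Staging deploy=26) = 37; EF_Load testing = 37+10 = 47
Expected project duration μ = 47 days. Critical path: Backend dev → Integration tests → Code review → Security audit → Load testing.

Variances on critical path: σ²_Backend dev=2.778, σ²_Integration tests=1.778, σ²_Code review=9.000, σ²_Security audit=4.000, σ²_Load testing=11.111.
Largest is σ²_Load testing = 11.111.

Load testing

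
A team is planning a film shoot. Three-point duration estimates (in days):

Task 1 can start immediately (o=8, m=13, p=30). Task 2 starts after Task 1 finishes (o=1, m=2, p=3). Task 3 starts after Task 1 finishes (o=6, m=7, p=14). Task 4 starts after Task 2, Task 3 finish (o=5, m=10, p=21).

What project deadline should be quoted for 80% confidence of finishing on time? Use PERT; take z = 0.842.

te_Task 1 = (8 + 4·13 + 30)/6 = 90/6 = 15; σ²_Task 1 = ((30−8)/6)² = 13.444
te_Task 2 = (1 + 4·2 + 3)/6 = 12/6 = 2; σ²_Task 2 = ((3−1)/6)² = 0.111
te_Task 3 = (6 + 4·7 + 14)/6 = 48/6 = 8; σ²_Task 3 = ((14−6)/6)² = 1.778
te_Task 4 = (5 + 4·10 + 21)/6 = 66/6 = 11; σ²_Task 4 = ((21−5)/6)² = 7.111

Forward pass:
ES_Task 1 = 0; EF_Task 1 = 15
ES_Task 2 = 15; EF_Task 2 = 15+2 = 17
ES_Task 3 = 15; EF_Task 3 = 15+8 = 23
ES_Task 4 = max(EF_Task 2=17, EF_Task 3=23) = 23; EF_Task 4 = 23+11 = 34
Expected project duration μ = 34 days. Critical path: Task 1 → Task 3 → Task 4.

Variance along critical path = 13.444 + 1.778 + 7.111 = 22.333; σ = 4.726 days.
D = μ + z·σ = 34 + 0.842·4.726 = 38.0 days

38.0 days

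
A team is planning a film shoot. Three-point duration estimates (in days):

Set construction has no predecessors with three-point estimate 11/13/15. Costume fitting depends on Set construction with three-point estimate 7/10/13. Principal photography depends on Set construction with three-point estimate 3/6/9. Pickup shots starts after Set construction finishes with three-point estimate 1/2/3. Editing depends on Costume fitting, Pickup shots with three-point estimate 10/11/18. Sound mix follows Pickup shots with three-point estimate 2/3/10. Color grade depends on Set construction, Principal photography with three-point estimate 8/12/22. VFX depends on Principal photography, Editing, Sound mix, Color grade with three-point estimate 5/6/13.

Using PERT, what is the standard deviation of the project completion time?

2.24 days

te_Set construction = (11 + 4·13 + 15)/6 = 78/6 = 13; σ²_Set construction = ((15−11)/6)² = 0.444
te_Costume fitting = (7 + 4·10 + 13)/6 = 60/6 = 10; σ²_Costume fitting = ((13−7)/6)² = 1.000
te_Principal photography = (3 + 4·6 + 9)/6 = 36/6 = 6; σ²_Principal photography = ((9−3)/6)² = 1.000
te_Pickup shots = (1 + 4·2 + 3)/6 = 12/6 = 2; σ²_Pickup shots = ((3−1)/6)² = 0.111
te_Editing = (10 + 4·11 + 18)/6 = 72/6 = 12; σ²_Editing = ((18−10)/6)² = 1.778
te_Sound mix = (2 + 4·3 + 10)/6 = 24/6 = 4; σ²_Sound mix = ((10−2)/6)² = 1.778
te_Color grade = (8 + 4·12 + 22)/6 = 78/6 = 13; σ²_Color grade = ((22−8)/6)² = 5.444
te_VFX = (5 + 4·6 + 13)/6 = 42/6 = 7; σ²_VFX = ((13−5)/6)² = 1.778

Forward pass:
ES_Set construction = 0; EF_Set construction = 13
ES_Costume fitting = 13; EF_Costume fitting = 13+10 = 23
ES_Principal photography = 13; EF_Principal photography = 13+6 = 19
ES_Pickup shots = 13; EF_Pickup shots = 13+2 = 15
ES_Editing = max(EF_Costume fitting=23, EF_Pickup shots=15) = 23; EF_Editing = 23+12 = 35
ES_Sound mix = 15; EF_Sound mix = 15+4 = 19
ES_Color grade = max(EF_Set construction=13, EF_Principal photography=19) = 19; EF_Color grade = 19+13 = 32
ES_VFX = max(EF_Principal photography=19, EF_Editing=35, EF_Sound mix=19, EF_Color grade=32) = 35; EF_VFX = 35+7 = 42
Expected project duration μ = 42 days. Critical path: Set construction → Costume fitting → Editing → VFX.

Variance along critical path = 0.444 + 1.000 + 1.778 + 1.778 = 5.000
σ = √5.000 = 2.236 days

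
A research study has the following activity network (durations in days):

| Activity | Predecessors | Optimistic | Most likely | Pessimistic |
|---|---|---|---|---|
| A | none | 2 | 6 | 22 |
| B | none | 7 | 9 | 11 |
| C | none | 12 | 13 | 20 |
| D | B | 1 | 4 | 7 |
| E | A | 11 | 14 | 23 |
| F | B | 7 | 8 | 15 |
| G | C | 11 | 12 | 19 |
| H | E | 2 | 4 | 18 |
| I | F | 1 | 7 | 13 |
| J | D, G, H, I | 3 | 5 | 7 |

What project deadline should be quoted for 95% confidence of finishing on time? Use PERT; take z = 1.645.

te_A = (2 + 4·6 + 22)/6 = 48/6 = 8; σ²_A = ((22−2)/6)² = 11.111
te_B = (7 + 4·9 + 11)/6 = 54/6 = 9; σ²_B = ((11−7)/6)² = 0.444
te_C = (12 + 4·13 + 20)/6 = 84/6 = 14; σ²_C = ((20−12)/6)² = 1.778
te_D = (1 + 4·4 + 7)/6 = 24/6 = 4; σ²_D = ((7−1)/6)² = 1.000
te_E = (11 + 4·14 + 23)/6 = 90/6 = 15; σ²_E = ((23−11)/6)² = 4.000
te_F = (7 + 4·8 + 15)/6 = 54/6 = 9; σ²_F = ((15−7)/6)² = 1.778
te_G = (11 + 4·12 + 19)/6 = 78/6 = 13; σ²_G = ((19−11)/6)² = 1.778
te_H = (2 + 4·4 + 18)/6 = 36/6 = 6; σ²_H = ((18−2)/6)² = 7.111
te_I = (1 + 4·7 + 13)/6 = 42/6 = 7; σ²_I = ((13−1)/6)² = 4.000
te_J = (3 + 4·5 + 7)/6 = 30/6 = 5; σ²_J = ((7−3)/6)² = 0.444

Forward pass:
ES_A = 0; EF_A = 8
ES_B = 0; EF_B = 9
ES_C = 0; EF_C = 14
ES_D = 9; EF_D = 9+4 = 13
ES_E = 8; EF_E = 8+15 = 23
ES_F = 9; EF_F = 9+9 = 18
ES_G = 14; EF_G = 14+13 = 27
ES_H = 23; EF_H = 23+6 = 29
ES_I = 18; EF_I = 18+7 = 25
ES_J = max(EF_D=13, EF_G=27, EF_H=29, EF_I=25) = 29; EF_J = 29+5 = 34
Expected project duration μ = 34 days. Critical path: A → E → H → J.

Variance along critical path = 11.111 + 4.000 + 7.111 + 0.444 = 22.667; σ = 4.761 days.
D = μ + z·σ = 34 + 1.645·4.761 = 41.8 days

41.8 days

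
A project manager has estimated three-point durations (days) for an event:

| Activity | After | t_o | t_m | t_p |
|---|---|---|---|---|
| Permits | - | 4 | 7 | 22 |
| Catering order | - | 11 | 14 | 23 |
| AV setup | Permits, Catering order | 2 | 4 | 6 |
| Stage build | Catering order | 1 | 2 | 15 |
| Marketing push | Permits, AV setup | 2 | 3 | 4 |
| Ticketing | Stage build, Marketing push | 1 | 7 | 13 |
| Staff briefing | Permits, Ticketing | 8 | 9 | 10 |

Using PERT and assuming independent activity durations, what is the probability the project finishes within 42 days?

0.913

te_Permits = (4 + 4·7 + 22)/6 = 54/6 = 9; σ²_Permits = ((22−4)/6)² = 9.000
te_Catering order = (11 + 4·14 + 23)/6 = 90/6 = 15; σ²_Catering order = ((23−11)/6)² = 4.000
te_AV setup = (2 + 4·4 + 6)/6 = 24/6 = 4; σ²_AV setup = ((6−2)/6)² = 0.444
te_Stage build = (1 + 4·2 + 15)/6 = 24/6 = 4; σ²_Stage build = ((15−1)/6)² = 5.444
te_Marketing push = (2 + 4·3 + 4)/6 = 18/6 = 3; σ²_Marketing push = ((4−2)/6)² = 0.111
te_Ticketing = (1 + 4·7 + 13)/6 = 42/6 = 7; σ²_Ticketing = ((13−1)/6)² = 4.000
te_Staff briefing = (8 + 4·9 + 10)/6 = 54/6 = 9; σ²_Staff briefing = ((10−8)/6)² = 0.111

Forward pass:
ES_Permits = 0; EF_Permits = 9
ES_Catering order = 0; EF_Catering order = 15
ES_AV setup = max(EF_Permits=9, EF_Catering order=15) = 15; EF_AV setup = 15+4 = 19
ES_Stage build = 15; EF_Stage build = 15+4 = 19
ES_Marketing push = max(EF_Permits=9, EF_AV setup=19) = 19; EF_Marketing push = 19+3 = 22
ES_Ticketing = max(EF_Stage build=19, EF_Marketing push=22) = 22; EF_Ticketing = 22+7 = 29
ES_Staff briefing = max(EF_Permits=9, EF_Ticketing=29) = 29; EF_Staff briefing = 29+9 = 38
Expected project duration μ = 38 days. Critical path: Catering order → AV setup → Marketing push → Ticketing → Staff briefing.

Variance along critical path = 4.000 + 0.444 + 0.111 + 4.000 + 0.111 = 8.667; σ = √8.667 = 2.944 days.
Z = (42 − 38) / 2.944 = 1.359
P(T ≤ 42) = Φ(1.359) ≈ 0.913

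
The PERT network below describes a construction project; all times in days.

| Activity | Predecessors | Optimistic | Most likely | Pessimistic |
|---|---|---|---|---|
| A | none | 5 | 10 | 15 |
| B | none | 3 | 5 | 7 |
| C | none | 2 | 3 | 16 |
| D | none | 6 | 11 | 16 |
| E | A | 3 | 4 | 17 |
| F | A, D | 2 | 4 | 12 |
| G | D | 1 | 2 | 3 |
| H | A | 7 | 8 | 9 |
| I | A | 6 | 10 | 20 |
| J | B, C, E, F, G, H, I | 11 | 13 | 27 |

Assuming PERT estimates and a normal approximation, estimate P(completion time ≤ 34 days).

0.305

te_A = (5 + 4·10 + 15)/6 = 60/6 = 10; σ²_A = ((15−5)/6)² = 2.778
te_B = (3 + 4·5 + 7)/6 = 30/6 = 5; σ²_B = ((7−3)/6)² = 0.444
te_C = (2 + 4·3 + 16)/6 = 30/6 = 5; σ²_C = ((16−2)/6)² = 5.444
te_D = (6 + 4·11 + 16)/6 = 66/6 = 11; σ²_D = ((16−6)/6)² = 2.778
te_E = (3 + 4·4 + 17)/6 = 36/6 = 6; σ²_E = ((17−3)/6)² = 5.444
te_F = (2 + 4·4 + 12)/6 = 30/6 = 5; σ²_F = ((12−2)/6)² = 2.778
te_G = (1 + 4·2 + 3)/6 = 12/6 = 2; σ²_G = ((3−1)/6)² = 0.111
te_H = (7 + 4·8 + 9)/6 = 48/6 = 8; σ²_H = ((9−7)/6)² = 0.111
te_I = (6 + 4·10 + 20)/6 = 66/6 = 11; σ²_I = ((20−6)/6)² = 5.444
te_J = (11 + 4·13 + 27)/6 = 90/6 = 15; σ²_J = ((27−11)/6)² = 7.111

Forward pass:
ES_A = 0; EF_A = 10
ES_B = 0; EF_B = 5
ES_C = 0; EF_C = 5
ES_D = 0; EF_D = 11
ES_E = 10; EF_E = 10+6 = 16
ES_F = max(EF_A=10, EF_D=11) = 11; EF_F = 11+5 = 16
ES_G = 11; EF_G = 11+2 = 13
ES_H = 10; EF_H = 10+8 = 18
ES_I = 10; EF_I = 10+11 = 21
ES_J = max(EF_B=5, EF_C=5, EF_E=16, EF_F=16, EF_G=13, EF_H=18, EF_I=21) = 21; EF_J = 21+15 = 36
Expected project duration μ = 36 days. Critical path: A → I → J.

Variance along critical path = 2.778 + 5.444 + 7.111 = 15.333; σ = √15.333 = 3.916 days.
Z = (34 − 36) / 3.916 = -0.511
P(T ≤ 34) = Φ(-0.511) ≈ 0.305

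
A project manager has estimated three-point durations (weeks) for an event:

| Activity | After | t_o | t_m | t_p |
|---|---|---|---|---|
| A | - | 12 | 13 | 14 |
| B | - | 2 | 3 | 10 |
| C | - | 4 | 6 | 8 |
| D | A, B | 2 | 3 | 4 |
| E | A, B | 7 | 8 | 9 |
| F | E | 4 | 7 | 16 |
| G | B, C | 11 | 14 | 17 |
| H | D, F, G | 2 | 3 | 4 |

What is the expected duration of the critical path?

te_A = (12 + 4·13 + 14)/6 = 78/6 = 13
te_B = (2 + 4·3 + 10)/6 = 24/6 = 4
te_C = (4 + 4·6 + 8)/6 = 36/6 = 6
te_D = (2 + 4·3 + 4)/6 = 18/6 = 3
te_E = (7 + 4·8 + 9)/6 = 48/6 = 8
te_F = (4 + 4·7 + 16)/6 = 48/6 = 8
te_G = (11 + 4·14 + 17)/6 = 84/6 = 14
te_H = (2 + 4·3 + 4)/6 = 18/6 = 3

Forward pass:
ES_A = 0; EF_A = 13
ES_B = 0; EF_B = 4
ES_C = 0; EF_C = 6
ES_D = max(EF_A=13, EF_B=4) = 13; EF_D = 13+3 = 16
ES_E = max(EF_A=13, EF_B=4) = 13; EF_E = 13+8 = 21
ES_F = 21; EF_F = 21+8 = 29
ES_G = max(EF_B=4, EF_C=6) = 6; EF_G = 6+14 = 20
ES_H = max(EF_D=16, EF_F=29, EF_G=20) = 29; EF_H = 29+3 = 32
Expected project duration μ = 32 weeks. Critical path: A → E → F → H.

32 weeks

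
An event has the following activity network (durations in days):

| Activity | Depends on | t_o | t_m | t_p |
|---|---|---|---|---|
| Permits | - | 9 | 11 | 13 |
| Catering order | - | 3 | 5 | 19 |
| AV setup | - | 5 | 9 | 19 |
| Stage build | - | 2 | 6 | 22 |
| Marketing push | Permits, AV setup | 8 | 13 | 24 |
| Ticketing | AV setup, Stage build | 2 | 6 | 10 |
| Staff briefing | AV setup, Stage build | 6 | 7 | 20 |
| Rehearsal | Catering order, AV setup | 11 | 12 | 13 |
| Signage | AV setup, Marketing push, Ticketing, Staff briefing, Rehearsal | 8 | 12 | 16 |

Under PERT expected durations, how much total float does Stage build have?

8 days

te_Permits = (9 + 4·11 + 13)/6 = 66/6 = 11
te_Catering order = (3 + 4·5 + 19)/6 = 42/6 = 7
te_AV setup = (5 + 4·9 + 19)/6 = 60/6 = 10
te_Stage build = (2 + 4·6 + 22)/6 = 48/6 = 8
te_Marketing push = (8 + 4·13 + 24)/6 = 84/6 = 14
te_Ticketing = (2 + 4·6 + 10)/6 = 36/6 = 6
te_Staff briefing = (6 + 4·7 + 20)/6 = 54/6 = 9
te_Rehearsal = (11 + 4·12 + 13)/6 = 72/6 = 12
te_Signage = (8 + 4·12 + 16)/6 = 72/6 = 12

Forward pass:
ES_Permits = 0; EF_Permits = 11
ES_Catering order = 0; EF_Catering order = 7
ES_AV setup = 0; EF_AV setup = 10
ES_Stage build = 0; EF_Stage build = 8
ES_Marketing push = max(EF_Permits=11, EF_AV setup=10) = 11; EF_Marketing push = 11+14 = 25
ES_Ticketing = max(EF_AV setup=10, EF_Stage build=8) = 10; EF_Ticketing = 10+6 = 16
ES_Staff briefing = max(EF_AV setup=10, EF_Stage build=8) = 10; EF_Staff briefing = 10+9 = 19
ES_Rehearsal = max(EF_Catering order=7, EF_AV setup=10) = 10; EF_Rehearsal = 10+12 = 22
ES_Signage = max(EF_AV setup=10, EF_Marketing push=25, EF_Ticketing=16, EF_Staff briefing=19, EF_Rehearsal=22) = 25; EF_Signage = 25+12 = 37
Expected project duration μ = 37 days. Critical path: Permits → Marketing push → Signage.

Backward pass:
LF_Signage = 37; LS_Signage = 37−12 = 25
LF_Rehearsal = LS_Signage = 25; LS_Rehearsal = 25−12 = 13
LF_Staff briefing = LS_Signage = 25; LS_Staff briefing = 25−9 = 16
LF_Ticketing = LS_Signage = 25; LS_Ticketing = 25−6 = 19
LF_Marketing push = LS_Signage = 25; LS_Marketing push = 25−14 = 11
LF_Stage build = min(LS_Ticketing=19, LS_Staff briefing=16) = 16; LS_Stage build = 16−8 = 8
LF_AV setup = min(LS_Marketing push=11, LS_Ticketing=19, LS_Staff briefing=16, LS_Rehearsal=13, LS_Signage=25) = 11; LS_AV setup = 11−10 = 1
LF_Catering order = LS_Rehearsal = 13; LS_Catering order = 13−7 = 6
LF_Permits = LS_Marketing push = 11; LS_Permits = 11−11 = 0
Slack_Stage build = LS_Stage build − ES_Stage build = 8 − 0 = 8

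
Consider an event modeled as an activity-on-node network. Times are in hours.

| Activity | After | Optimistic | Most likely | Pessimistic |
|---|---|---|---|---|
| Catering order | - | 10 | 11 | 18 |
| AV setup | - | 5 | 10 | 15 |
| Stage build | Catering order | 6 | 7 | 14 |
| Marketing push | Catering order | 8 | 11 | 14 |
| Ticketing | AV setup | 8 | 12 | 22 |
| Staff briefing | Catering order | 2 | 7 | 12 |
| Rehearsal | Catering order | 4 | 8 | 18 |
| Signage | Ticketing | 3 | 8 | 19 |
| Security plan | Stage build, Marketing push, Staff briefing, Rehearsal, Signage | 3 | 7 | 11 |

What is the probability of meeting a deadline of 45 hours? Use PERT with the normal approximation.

0.927

te_Catering order = (10 + 4·11 + 18)/6 = 72/6 = 12; σ²_Catering order = ((18−10)/6)² = 1.778
te_AV setup = (5 + 4·10 + 15)/6 = 60/6 = 10; σ²_AV setup = ((15−5)/6)² = 2.778
te_Stage build = (6 + 4·7 + 14)/6 = 48/6 = 8; σ²_Stage build = ((14−6)/6)² = 1.778
te_Marketing push = (8 + 4·11 + 14)/6 = 66/6 = 11; σ²_Marketing push = ((14−8)/6)² = 1.000
te_Ticketing = (8 + 4·12 + 22)/6 = 78/6 = 13; σ²_Ticketing = ((22−8)/6)² = 5.444
te_Staff briefing = (2 + 4·7 + 12)/6 = 42/6 = 7; σ²_Staff briefing = ((12−2)/6)² = 2.778
te_Rehearsal = (4 + 4·8 + 18)/6 = 54/6 = 9; σ²_Rehearsal = ((18−4)/6)² = 5.444
te_Signage = (3 + 4·8 + 19)/6 = 54/6 = 9; σ²_Signage = ((19−3)/6)² = 7.111
te_Security plan = (3 + 4·7 + 11)/6 = 42/6 = 7; σ²_Security plan = ((11−3)/6)² = 1.778

Forward pass:
ES_Catering order = 0; EF_Catering order = 12
ES_AV setup = 0; EF_AV setup = 10
ES_Stage build = 12; EF_Stage build = 12+8 = 20
ES_Marketing push = 12; EF_Marketing push = 12+11 = 23
ES_Ticketing = 10; EF_Ticketing = 10+13 = 23
ES_Staff briefing = 12; EF_Staff briefing = 12+7 = 19
ES_Rehearsal = 12; EF_Rehearsal = 12+9 = 21
ES_Signage = 23; EF_Signage = 23+9 = 32
ES_Security plan = max(EF_Stage build=20, EF_Marketing push=23, EF_Staff briefing=19, EF_Rehearsal=21, EF_Signage=32) = 32; EF_Security plan = 32+7 = 39
Expected project duration μ = 39 hours. Critical path: AV setup → Ticketing → Signage → Security plan.

Variance along critical path = 2.778 + 5.444 + 7.111 + 1.778 = 17.111; σ = √17.111 = 4.137 hours.
Z = (45 − 39) / 4.137 = 1.450
P(T ≤ 45) = Φ(1.450) ≈ 0.927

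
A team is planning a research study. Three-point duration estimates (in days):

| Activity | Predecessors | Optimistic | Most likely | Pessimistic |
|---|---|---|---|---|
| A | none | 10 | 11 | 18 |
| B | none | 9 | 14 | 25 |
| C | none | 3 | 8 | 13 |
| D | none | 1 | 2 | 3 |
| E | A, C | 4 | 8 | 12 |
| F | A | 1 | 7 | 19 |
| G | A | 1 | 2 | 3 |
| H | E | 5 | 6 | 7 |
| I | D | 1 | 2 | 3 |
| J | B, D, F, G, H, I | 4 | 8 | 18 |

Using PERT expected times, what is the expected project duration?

35 days

te_A = (10 + 4·11 + 18)/6 = 72/6 = 12
te_B = (9 + 4·14 + 25)/6 = 90/6 = 15
te_C = (3 + 4·8 + 13)/6 = 48/6 = 8
te_D = (1 + 4·2 + 3)/6 = 12/6 = 2
te_E = (4 + 4·8 + 12)/6 = 48/6 = 8
te_F = (1 + 4·7 + 19)/6 = 48/6 = 8
te_G = (1 + 4·2 + 3)/6 = 12/6 = 2
te_H = (5 + 4·6 + 7)/6 = 36/6 = 6
te_I = (1 + 4·2 + 3)/6 = 12/6 = 2
te_J = (4 + 4·8 + 18)/6 = 54/6 = 9

Forward pass:
ES_A = 0; EF_A = 12
ES_B = 0; EF_B = 15
ES_C = 0; EF_C = 8
ES_D = 0; EF_D = 2
ES_E = max(EF_A=12, EF_C=8) = 12; EF_E = 12+8 = 20
ES_F = 12; EF_F = 12+8 = 20
ES_G = 12; EF_G = 12+2 = 14
ES_H = 20; EF_H = 20+6 = 26
ES_I = 2; EF_I = 2+2 = 4
ES_J = max(EF_B=15, EF_D=2, EF_F=20, EF_G=14, EF_H=26, EF_I=4) = 26; EF_J = 26+9 = 35
Expected project duration μ = 35 days. Critical path: A → E → H → J.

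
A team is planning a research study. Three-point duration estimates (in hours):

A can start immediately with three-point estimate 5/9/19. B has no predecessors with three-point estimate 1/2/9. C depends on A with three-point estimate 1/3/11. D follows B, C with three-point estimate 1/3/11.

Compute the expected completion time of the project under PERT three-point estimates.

18 hours

te_A = (5 + 4·9 + 19)/6 = 60/6 = 10
te_B = (1 + 4·2 + 9)/6 = 18/6 = 3
te_C = (1 + 4·3 + 11)/6 = 24/6 = 4
te_D = (1 + 4·3 + 11)/6 = 24/6 = 4

Forward pass:
ES_A = 0; EF_A = 10
ES_B = 0; EF_B = 3
ES_C = 10; EF_C = 10+4 = 14
ES_D = max(EF_B=3, EF_C=14) = 14; EF_D = 14+4 = 18
Expected project duration μ = 18 hours. Critical path: A → C → D.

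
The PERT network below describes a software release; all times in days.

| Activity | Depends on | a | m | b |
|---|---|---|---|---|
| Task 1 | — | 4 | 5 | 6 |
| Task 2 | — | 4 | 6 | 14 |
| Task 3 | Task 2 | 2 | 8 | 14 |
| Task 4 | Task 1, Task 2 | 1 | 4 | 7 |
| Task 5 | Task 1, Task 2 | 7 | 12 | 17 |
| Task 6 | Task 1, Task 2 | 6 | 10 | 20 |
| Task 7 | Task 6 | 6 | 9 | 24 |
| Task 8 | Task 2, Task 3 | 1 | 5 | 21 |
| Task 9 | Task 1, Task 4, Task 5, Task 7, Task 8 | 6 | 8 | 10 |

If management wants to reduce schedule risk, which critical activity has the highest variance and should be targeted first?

Task 7

te_Task 1 = (4 + 4·5 + 6)/6 = 30/6 = 5; σ²_Task 1 = ((6−4)/6)² = 0.111
te_Task 2 = (4 + 4·6 + 14)/6 = 42/6 = 7; σ²_Task 2 = ((14−4)/6)² = 2.778
te_Task 3 = (2 + 4·8 + 14)/6 = 48/6 = 8; σ²_Task 3 = ((14−2)/6)² = 4.000
te_Task 4 = (1 + 4·4 + 7)/6 = 24/6 = 4; σ²_Task 4 = ((7−1)/6)² = 1.000
te_Task 5 = (7 + 4·12 + 17)/6 = 72/6 = 12; σ²_Task 5 = ((17−7)/6)² = 2.778
te_Task 6 = (6 + 4·10 + 20)/6 = 66/6 = 11; σ²_Task 6 = ((20−6)/6)² = 5.444
te_Task 7 = (6 + 4·9 + 24)/6 = 66/6 = 11; σ²_Task 7 = ((24−6)/6)² = 9.000
te_Task 8 = (1 + 4·5 + 21)/6 = 42/6 = 7; σ²_Task 8 = ((21−1)/6)² = 11.111
te_Task 9 = (6 + 4·8 + 10)/6 = 48/6 = 8; σ²_Task 9 = ((10−6)/6)² = 0.444

Forward pass:
ES_Task 1 = 0; EF_Task 1 = 5
ES_Task 2 = 0; EF_Task 2 = 7
ES_Task 3 = 7; EF_Task 3 = 7+8 = 15
ES_Task 4 = max(EF_Task 1=5, EF_Task 2=7) = 7; EF_Task 4 = 7+4 = 11
ES_Task 5 = max(EF_Task 1=5, EF_Task 2=7) = 7; EF_Task 5 = 7+12 = 19
ES_Task 6 = max(EF_Task 1=5, EF_Task 2=7) = 7; EF_Task 6 = 7+11 = 18
ES_Task 7 = 18; EF_Task 7 = 18+11 = 29
ES_Task 8 = max(EF_Task 2=7, EF_Task 3=15) = 15; EF_Task 8 = 15+7 = 22
ES_Task 9 = max(EF_Task 1=5, EF_Task 4=11, EF_Task 5=19, EF_Task 7=29, EF_Task 8=22) = 29; EF_Task 9 = 29+8 = 37
Expected project duration μ = 37 days. Critical path: Task 2 → Task 6 → Task 7 → Task 9.

Variances on critical path: σ²_Task 2=2.778, σ²_Task 6=5.444, σ²_Task 7=9.000, σ²_Task 9=0.444.
Largest is σ²_Task 7 = 9.000.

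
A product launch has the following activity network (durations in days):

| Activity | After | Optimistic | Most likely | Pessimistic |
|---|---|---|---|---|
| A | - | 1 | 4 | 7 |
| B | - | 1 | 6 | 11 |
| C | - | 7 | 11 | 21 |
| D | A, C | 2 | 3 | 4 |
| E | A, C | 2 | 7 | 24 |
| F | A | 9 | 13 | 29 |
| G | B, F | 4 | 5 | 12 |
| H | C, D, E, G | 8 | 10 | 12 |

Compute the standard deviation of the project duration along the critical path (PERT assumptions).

3.79 days

te_A = (1 + 4·4 + 7)/6 = 24/6 = 4; σ²_A = ((7−1)/6)² = 1.000
te_B = (1 + 4·6 + 11)/6 = 36/6 = 6; σ²_B = ((11−1)/6)² = 2.778
te_C = (7 + 4·11 + 21)/6 = 72/6 = 12; σ²_C = ((21−7)/6)² = 5.444
te_D = (2 + 4·3 + 4)/6 = 18/6 = 3; σ²_D = ((4−2)/6)² = 0.111
te_E = (2 + 4·7 + 24)/6 = 54/6 = 9; σ²_E = ((24−2)/6)² = 13.444
te_F = (9 + 4·13 + 29)/6 = 90/6 = 15; σ²_F = ((29−9)/6)² = 11.111
te_G = (4 + 4·5 + 12)/6 = 36/6 = 6; σ²_G = ((12−4)/6)² = 1.778
te_H = (8 + 4·10 + 12)/6 = 60/6 = 10; σ²_H = ((12−8)/6)² = 0.444

Forward pass:
ES_A = 0; EF_A = 4
ES_B = 0; EF_B = 6
ES_C = 0; EF_C = 12
ES_D = max(EF_A=4, EF_C=12) = 12; EF_D = 12+3 = 15
ES_E = max(EF_A=4, EF_C=12) = 12; EF_E = 12+9 = 21
ES_F = 4; EF_F = 4+15 = 19
ES_G = max(EF_B=6, EF_F=19) = 19; EF_G = 19+6 = 25
ES_H = max(EF_C=12, EF_D=15, EF_E=21, EF_G=25) = 25; EF_H = 25+10 = 35
Expected project duration μ = 35 days. Critical path: A → F → G → H.

Variance along critical path = 1.000 + 11.111 + 1.778 + 0.444 = 14.333
σ = √14.333 = 3.786 days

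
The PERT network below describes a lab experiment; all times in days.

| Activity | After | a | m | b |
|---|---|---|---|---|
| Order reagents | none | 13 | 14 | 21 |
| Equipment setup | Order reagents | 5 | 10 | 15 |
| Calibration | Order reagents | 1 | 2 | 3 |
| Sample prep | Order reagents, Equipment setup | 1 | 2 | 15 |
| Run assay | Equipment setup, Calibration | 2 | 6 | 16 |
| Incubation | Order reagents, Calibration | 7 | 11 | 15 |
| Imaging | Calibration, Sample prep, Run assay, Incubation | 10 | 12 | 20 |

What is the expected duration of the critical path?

te_Order reagents = (13 + 4·14 + 21)/6 = 90/6 = 15
te_Equipment setup = (5 + 4·10 + 15)/6 = 60/6 = 10
te_Calibration = (1 + 4·2 + 3)/6 = 12/6 = 2
te_Sample prep = (1 + 4·2 + 15)/6 = 24/6 = 4
te_Run assay = (2 + 4·6 + 16)/6 = 42/6 = 7
te_Incubation = (7 + 4·11 + 15)/6 = 66/6 = 11
te_Imaging = (10 + 4·12 + 20)/6 = 78/6 = 13

Forward pass:
ES_Order reagents = 0; EF_Order reagents = 15
ES_Equipment setup = 15; EF_Equipment setup = 15+10 = 25
ES_Calibration = 15; EF_Calibration = 15+2 = 17
ES_Sample prep = max(EF_Order reagents=15, EF_Equipment setup=25) = 25; EF_Sample prep = 25+4 = 29
ES_Run assay = max(EF_Equipment setup=25, EF_Calibration=17) = 25; EF_Run assay = 25+7 = 32
ES_Incubation = max(EF_Order reagents=15, EF_Calibration=17) = 17; EF_Incubation = 17+11 = 28
ES_Imaging = max(EF_Calibration=17, EF_Sample prep=29, EF_Run assay=32, EF_Incubation=28) = 32; EF_Imaging = 32+13 = 45
Expected project duration μ = 45 days. Critical path: Order reagents → Equipment setup → Run assay → Imaging.

45 days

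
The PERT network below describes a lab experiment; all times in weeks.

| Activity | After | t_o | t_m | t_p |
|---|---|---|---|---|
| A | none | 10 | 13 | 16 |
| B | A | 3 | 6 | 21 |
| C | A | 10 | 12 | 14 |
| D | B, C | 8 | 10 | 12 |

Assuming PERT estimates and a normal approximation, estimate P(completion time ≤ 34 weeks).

0.233

te_A = (10 + 4·13 + 16)/6 = 78/6 = 13; σ²_A = ((16−10)/6)² = 1.000
te_B = (3 + 4·6 + 21)/6 = 48/6 = 8; σ²_B = ((21−3)/6)² = 9.000
te_C = (10 + 4·12 + 14)/6 = 72/6 = 12; σ²_C = ((14−10)/6)² = 0.444
te_D = (8 + 4·10 + 12)/6 = 60/6 = 10; σ²_D = ((12−8)/6)² = 0.444

Forward pass:
ES_A = 0; EF_A = 13
ES_B = 13; EF_B = 13+8 = 21
ES_C = 13; EF_C = 13+12 = 25
ES_D = max(EF_B=21, EF_C=25) = 25; EF_D = 25+10 = 35
Expected project duration μ = 35 weeks. Critical path: A → C → D.

Variance along critical path = 1.000 + 0.444 + 0.444 = 1.889; σ = √1.889 = 1.374 weeks.
Z = (34 − 35) / 1.374 = -0.728
P(T ≤ 34) = Φ(-0.728) ≈ 0.233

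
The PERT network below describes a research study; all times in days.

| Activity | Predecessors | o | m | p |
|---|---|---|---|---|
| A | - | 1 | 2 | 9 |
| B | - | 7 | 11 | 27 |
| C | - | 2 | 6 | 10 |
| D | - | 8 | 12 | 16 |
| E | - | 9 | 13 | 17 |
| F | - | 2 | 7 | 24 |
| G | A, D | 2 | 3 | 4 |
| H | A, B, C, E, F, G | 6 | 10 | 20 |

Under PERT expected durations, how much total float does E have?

2 days

te_A = (1 + 4·2 + 9)/6 = 18/6 = 3
te_B = (7 + 4·11 + 27)/6 = 78/6 = 13
te_C = (2 + 4·6 + 10)/6 = 36/6 = 6
te_D = (8 + 4·12 + 16)/6 = 72/6 = 12
te_E = (9 + 4·13 + 17)/6 = 78/6 = 13
te_F = (2 + 4·7 + 24)/6 = 54/6 = 9
te_G = (2 + 4·3 + 4)/6 = 18/6 = 3
te_H = (6 + 4·10 + 20)/6 = 66/6 = 11

Forward pass:
ES_A = 0; EF_A = 3
ES_B = 0; EF_B = 13
ES_C = 0; EF_C = 6
ES_D = 0; EF_D = 12
ES_E = 0; EF_E = 13
ES_F = 0; EF_F = 9
ES_G = max(EF_A=3, EF_D=12) = 12; EF_G = 12+3 = 15
ES_H = max(EF_A=3, EF_B=13, EF_C=6, EF_E=13, EF_F=9, EF_G=15) = 15; EF_H = 15+11 = 26
Expected project duration μ = 26 days. Critical path: D → G → H.

Backward pass:
LF_H = 26; LS_H = 26−11 = 15
LF_G = LS_H = 15; LS_G = 15−3 = 12
LF_F = LS_H = 15; LS_F = 15−9 = 6
LF_E = LS_H = 15; LS_E = 15−13 = 2
LF_D = LS_G = 12; LS_D = 12−12 = 0
LF_C = LS_H = 15; LS_C = 15−6 = 9
LF_B = LS_H = 15; LS_B = 15−13 = 2
LF_A = min(LS_G=12, LS_H=15) = 12; LS_A = 12−3 = 9
Slack_E = LS_E − ES_E = 2 − 0 = 2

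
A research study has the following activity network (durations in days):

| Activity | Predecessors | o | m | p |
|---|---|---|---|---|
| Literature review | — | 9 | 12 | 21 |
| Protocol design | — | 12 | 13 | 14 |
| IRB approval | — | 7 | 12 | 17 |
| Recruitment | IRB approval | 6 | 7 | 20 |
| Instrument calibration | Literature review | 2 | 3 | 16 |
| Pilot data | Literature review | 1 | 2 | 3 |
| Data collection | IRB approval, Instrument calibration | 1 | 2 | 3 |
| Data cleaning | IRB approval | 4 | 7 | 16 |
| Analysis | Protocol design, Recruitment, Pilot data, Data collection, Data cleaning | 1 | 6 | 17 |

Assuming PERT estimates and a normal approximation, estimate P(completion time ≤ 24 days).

te_Literature review = (9 + 4·12 + 21)/6 = 78/6 = 13; σ²_Literature review = ((21−9)/6)² = 4.000
te_Protocol design = (12 + 4·13 + 14)/6 = 78/6 = 13; σ²_Protocol design = ((14−12)/6)² = 0.111
te_IRB approval = (7 + 4·12 + 17)/6 = 72/6 = 12; σ²_IRB approval = ((17−7)/6)² = 2.778
te_Recruitment = (6 + 4·7 + 20)/6 = 54/6 = 9; σ²_Recruitment = ((20−6)/6)² = 5.444
te_Instrument calibration = (2 + 4·3 + 16)/6 = 30/6 = 5; σ²_Instrument calibration = ((16−2)/6)² = 5.444
te_Pilot data = (1 + 4·2 + 3)/6 = 12/6 = 2; σ²_Pilot data = ((3−1)/6)² = 0.111
te_Data collection = (1 + 4·2 + 3)/6 = 12/6 = 2; σ²_Data collection = ((3−1)/6)² = 0.111
te_Data cleaning = (4 + 4·7 + 16)/6 = 48/6 = 8; σ²_Data cleaning = ((16−4)/6)² = 4.000
te_Analysis = (1 + 4·6 + 17)/6 = 42/6 = 7; σ²_Analysis = ((17−1)/6)² = 7.111

Forward pass:
ES_Literature review = 0; EF_Literature review = 13
ES_Protocol design = 0; EF_Protocol design = 13
ES_IRB approval = 0; EF_IRB approval = 12
ES_Recruitment = 12; EF_Recruitment = 12+9 = 21
ES_Instrument calibration = 13; EF_Instrument calibration = 13+5 = 18
ES_Pilot data = 13; EF_Pilot data = 13+2 = 15
ES_Data collection = max(EF_IRB approval=12, EF_Instrument calibration=18) = 18; EF_Data collection = 18+2 = 20
ES_Data cleaning = 12; EF_Data cleaning = 12+8 = 20
ES_Analysis = max(EF_Protocol design=13, EF_Recruitment=21, EF_Pilot data=15, EF_Data collection=20, EF_Data cleaning=20) = 21; EF_Analysis = 21+7 = 28
Expected project duration μ = 28 days. Critical path: IRB approval → Recruitment → Analysis.

Variance along critical path = 2.778 + 5.444 + 7.111 = 15.333; σ = √15.333 = 3.916 days.
Z = (24 − 28) / 3.916 = -1.022
P(T ≤ 24) = Φ(-1.022) ≈ 0.154

0.154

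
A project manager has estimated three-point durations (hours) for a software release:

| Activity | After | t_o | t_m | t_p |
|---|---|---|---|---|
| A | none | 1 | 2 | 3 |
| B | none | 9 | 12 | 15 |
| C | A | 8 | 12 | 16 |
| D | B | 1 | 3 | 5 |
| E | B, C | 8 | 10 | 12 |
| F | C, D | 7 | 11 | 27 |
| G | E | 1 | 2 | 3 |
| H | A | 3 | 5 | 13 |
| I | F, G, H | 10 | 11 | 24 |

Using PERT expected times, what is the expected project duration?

41 hours

te_A = (1 + 4·2 + 3)/6 = 12/6 = 2
te_B = (9 + 4·12 + 15)/6 = 72/6 = 12
te_C = (8 + 4·12 + 16)/6 = 72/6 = 12
te_D = (1 + 4·3 + 5)/6 = 18/6 = 3
te_E = (8 + 4·10 + 12)/6 = 60/6 = 10
te_F = (7 + 4·11 + 27)/6 = 78/6 = 13
te_G = (1 + 4·2 + 3)/6 = 12/6 = 2
te_H = (3 + 4·5 + 13)/6 = 36/6 = 6
te_I = (10 + 4·11 + 24)/6 = 78/6 = 13

Forward pass:
ES_A = 0; EF_A = 2
ES_B = 0; EF_B = 12
ES_C = 2; EF_C = 2+12 = 14
ES_D = 12; EF_D = 12+3 = 15
ES_E = max(EF_B=12, EF_C=14) = 14; EF_E = 14+10 = 24
ES_F = max(EF_C=14, EF_D=15) = 15; EF_F = 15+13 = 28
ES_G = 24; EF_G = 24+2 = 26
ES_H = 2; EF_H = 2+6 = 8
ES_I = max(EF_F=28, EF_G=26, EF_H=8) = 28; EF_I = 28+13 = 41
Expected project duration μ = 41 hours. Critical path: B → D → F → I.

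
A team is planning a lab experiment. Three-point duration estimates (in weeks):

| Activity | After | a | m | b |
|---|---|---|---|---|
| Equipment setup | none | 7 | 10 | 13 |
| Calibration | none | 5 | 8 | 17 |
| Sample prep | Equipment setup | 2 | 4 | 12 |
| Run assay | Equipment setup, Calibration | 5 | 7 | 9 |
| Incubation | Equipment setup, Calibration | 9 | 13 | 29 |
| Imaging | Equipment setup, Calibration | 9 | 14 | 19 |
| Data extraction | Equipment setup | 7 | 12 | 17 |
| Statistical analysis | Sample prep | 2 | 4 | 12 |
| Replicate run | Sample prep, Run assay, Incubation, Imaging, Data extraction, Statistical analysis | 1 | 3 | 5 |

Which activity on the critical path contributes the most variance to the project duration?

Incubation

te_Equipment setup = (7 + 4·10 + 13)/6 = 60/6 = 10; σ²_Equipment setup = ((13−7)/6)² = 1.000
te_Calibration = (5 + 4·8 + 17)/6 = 54/6 = 9; σ²_Calibration = ((17−5)/6)² = 4.000
te_Sample prep = (2 + 4·4 + 12)/6 = 30/6 = 5; σ²_Sample prep = ((12−2)/6)² = 2.778
te_Run assay = (5 + 4·7 + 9)/6 = 42/6 = 7; σ²_Run assay = ((9−5)/6)² = 0.444
te_Incubation = (9 + 4·13 + 29)/6 = 90/6 = 15; σ²_Incubation = ((29−9)/6)² = 11.111
te_Imaging = (9 + 4·14 + 19)/6 = 84/6 = 14; σ²_Imaging = ((19−9)/6)² = 2.778
te_Data extraction = (7 + 4·12 + 17)/6 = 72/6 = 12; σ²_Data extraction = ((17−7)/6)² = 2.778
te_Statistical analysis = (2 + 4·4 + 12)/6 = 30/6 = 5; σ²_Statistical analysis = ((12−2)/6)² = 2.778
te_Replicate run = (1 + 4·3 + 5)/6 = 18/6 = 3; σ²_Replicate run = ((5−1)/6)² = 0.444

Forward pass:
ES_Equipment setup = 0; EF_Equipment setup = 10
ES_Calibration = 0; EF_Calibration = 9
ES_Sample prep = 10; EF_Sample prep = 10+5 = 15
ES_Run assay = max(EF_Equipment setup=10, EF_Calibration=9) = 10; EF_Run assay = 10+7 = 17
ES_Incubation = max(EF_Equipment setup=10, EF_Calibration=9) = 10; EF_Incubation = 10+15 = 25
ES_Imaging = max(EF_Equipment setup=10, EF_Calibration=9) = 10; EF_Imaging = 10+14 = 24
ES_Data extraction = 10; EF_Data extraction = 10+12 = 22
ES_Statistical analysis = 15; EF_Statistical analysis = 15+5 = 20
ES_Replicate run = max(EF_Sample prep=15, EF_Run assay=17, EF_Incubation=25, EF_Imaging=24, EF_Data extraction=22, EF_Statistical analysis=20) = 25; EF_Replicate run = 25+3 = 28
Expected project duration μ = 28 weeks. Critical path: Equipment setup → Incubation → Replicate run.

Variances on critical path: σ²_Equipment setup=1.000, σ²_Incubation=11.111, σ²_Replicate run=0.444.
Largest is σ²_Incubation = 11.111.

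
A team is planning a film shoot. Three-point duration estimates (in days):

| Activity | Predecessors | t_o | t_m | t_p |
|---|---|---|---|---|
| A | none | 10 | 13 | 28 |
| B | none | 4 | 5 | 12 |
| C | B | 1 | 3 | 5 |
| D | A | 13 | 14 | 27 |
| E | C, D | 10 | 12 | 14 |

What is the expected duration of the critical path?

43 days

te_A = (10 + 4·13 + 28)/6 = 90/6 = 15
te_B = (4 + 4·5 + 12)/6 = 36/6 = 6
te_C = (1 + 4·3 + 5)/6 = 18/6 = 3
te_D = (13 + 4·14 + 27)/6 = 96/6 = 16
te_E = (10 + 4·12 + 14)/6 = 72/6 = 12

Forward pass:
ES_A = 0; EF_A = 15
ES_B = 0; EF_B = 6
ES_C = 6; EF_C = 6+3 = 9
ES_D = 15; EF_D = 15+16 = 31
ES_E = max(EF_C=9, EF_D=31) = 31; EF_E = 31+12 = 43
Expected project duration μ = 43 days. Critical path: A → D → E.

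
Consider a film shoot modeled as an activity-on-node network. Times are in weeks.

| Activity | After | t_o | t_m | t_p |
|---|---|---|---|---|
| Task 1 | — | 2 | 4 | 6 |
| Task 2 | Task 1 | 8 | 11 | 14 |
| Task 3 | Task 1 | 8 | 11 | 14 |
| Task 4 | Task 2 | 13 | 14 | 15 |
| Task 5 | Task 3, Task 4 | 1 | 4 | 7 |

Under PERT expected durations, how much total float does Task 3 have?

14 weeks

te_Task 1 = (2 + 4·4 + 6)/6 = 24/6 = 4
te_Task 2 = (8 + 4·11 + 14)/6 = 66/6 = 11
te_Task 3 = (8 + 4·11 + 14)/6 = 66/6 = 11
te_Task 4 = (13 + 4·14 + 15)/6 = 84/6 = 14
te_Task 5 = (1 + 4·4 + 7)/6 = 24/6 = 4

Forward pass:
ES_Task 1 = 0; EF_Task 1 = 4
ES_Task 2 = 4; EF_Task 2 = 4+11 = 15
ES_Task 3 = 4; EF_Task 3 = 4+11 = 15
ES_Task 4 = 15; EF_Task 4 = 15+14 = 29
ES_Task 5 = max(EF_Task 3=15, EF_Task 4=29) = 29; EF_Task 5 = 29+4 = 33
Expected project duration μ = 33 weeks. Critical path: Task 1 → Task 2 → Task 4 → Task 5.

Backward pass:
LF_Task 5 = 33; LS_Task 5 = 33−4 = 29
LF_Task 4 = LS_Task 5 = 29; LS_Task 4 = 29−14 = 15
LF_Task 3 = LS_Task 5 = 29; LS_Task 3 = 29−11 = 18
LF_Task 2 = LS_Task 4 = 15; LS_Task 2 = 15−11 = 4
LF_Task 1 = min(LS_Task 2=4, LS_Task 3=18) = 4; LS_Task 1 = 4−4 = 0
Slack_Task 3 = LS_Task 3 − ES_Task 3 = 18 − 4 = 14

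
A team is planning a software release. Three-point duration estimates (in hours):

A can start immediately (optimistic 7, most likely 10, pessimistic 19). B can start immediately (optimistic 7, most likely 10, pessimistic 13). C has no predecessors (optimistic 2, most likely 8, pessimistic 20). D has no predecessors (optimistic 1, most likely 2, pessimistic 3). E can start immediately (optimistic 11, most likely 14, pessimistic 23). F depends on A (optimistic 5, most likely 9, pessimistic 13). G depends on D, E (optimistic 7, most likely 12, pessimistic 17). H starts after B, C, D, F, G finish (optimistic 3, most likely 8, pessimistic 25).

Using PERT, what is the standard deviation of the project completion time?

4.50 hours

te_A = (7 + 4·10 + 19)/6 = 66/6 = 11; σ²_A = ((19−7)/6)² = 4.000
te_B = (7 + 4·10 + 13)/6 = 60/6 = 10; σ²_B = ((13−7)/6)² = 1.000
te_C = (2 + 4·8 + 20)/6 = 54/6 = 9; σ²_C = ((20−2)/6)² = 9.000
te_D = (1 + 4·2 + 3)/6 = 12/6 = 2; σ²_D = ((3−1)/6)² = 0.111
te_E = (11 + 4·14 + 23)/6 = 90/6 = 15; σ²_E = ((23−11)/6)² = 4.000
te_F = (5 + 4·9 + 13)/6 = 54/6 = 9; σ²_F = ((13−5)/6)² = 1.778
te_G = (7 + 4·12 + 17)/6 = 72/6 = 12; σ²_G = ((17−7)/6)² = 2.778
te_H = (3 + 4·8 + 25)/6 = 60/6 = 10; σ²_H = ((25−3)/6)² = 13.444

Forward pass:
ES_A = 0; EF_A = 11
ES_B = 0; EF_B = 10
ES_C = 0; EF_C = 9
ES_D = 0; EF_D = 2
ES_E = 0; EF_E = 15
ES_F = 11; EF_F = 11+9 = 20
ES_G = max(EF_D=2, EF_E=15) = 15; EF_G = 15+12 = 27
ES_H = max(EF_B=10, EF_C=9, EF_D=2, EF_F=20, EF_G=27) = 27; EF_H = 27+10 = 37
Expected project duration μ = 37 hours. Critical path: E → G → H.

Variance along critical path = 4.000 + 2.778 + 13.444 = 20.222
σ = √20.222 = 4.497 hours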